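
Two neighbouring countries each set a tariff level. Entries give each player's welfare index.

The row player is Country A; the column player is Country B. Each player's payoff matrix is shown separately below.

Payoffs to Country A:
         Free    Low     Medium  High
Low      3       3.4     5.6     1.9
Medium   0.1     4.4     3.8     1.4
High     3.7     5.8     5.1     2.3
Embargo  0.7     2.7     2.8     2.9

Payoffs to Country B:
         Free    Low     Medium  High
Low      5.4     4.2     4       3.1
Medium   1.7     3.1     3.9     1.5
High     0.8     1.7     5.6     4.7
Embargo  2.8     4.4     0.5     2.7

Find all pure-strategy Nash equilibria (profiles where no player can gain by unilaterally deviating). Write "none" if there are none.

(Low, Free): Country A can switch to High (3 → 3.7). Not NE.
(Low, Low): Country A can switch to Medium (3.4 → 4.4). Not NE.
(Low, Medium): Country B can switch to Free (4 → 5.4). Not NE.
(Low, High): Country A can switch to High (1.9 → 2.3). Not NE.
(Medium, Free): Country A can switch to Low (0.1 → 3). Not NE.
(Medium, Low): Country A can switch to High (4.4 → 5.8). Not NE.
(Medium, Medium): Country A can switch to Low (3.8 → 5.6). Not NE.
(Medium, High): Country A can switch to Low (1.4 → 1.9). Not NE.
(High, Free): Country B can switch to Low (0.8 → 1.7). Not NE.
(High, Low): Country B can switch to Medium (1.7 → 5.6). Not NE.
(The remaining 6 profiles each have a profitable deviation by the same check.)

No pure-strategy Nash equilibrium.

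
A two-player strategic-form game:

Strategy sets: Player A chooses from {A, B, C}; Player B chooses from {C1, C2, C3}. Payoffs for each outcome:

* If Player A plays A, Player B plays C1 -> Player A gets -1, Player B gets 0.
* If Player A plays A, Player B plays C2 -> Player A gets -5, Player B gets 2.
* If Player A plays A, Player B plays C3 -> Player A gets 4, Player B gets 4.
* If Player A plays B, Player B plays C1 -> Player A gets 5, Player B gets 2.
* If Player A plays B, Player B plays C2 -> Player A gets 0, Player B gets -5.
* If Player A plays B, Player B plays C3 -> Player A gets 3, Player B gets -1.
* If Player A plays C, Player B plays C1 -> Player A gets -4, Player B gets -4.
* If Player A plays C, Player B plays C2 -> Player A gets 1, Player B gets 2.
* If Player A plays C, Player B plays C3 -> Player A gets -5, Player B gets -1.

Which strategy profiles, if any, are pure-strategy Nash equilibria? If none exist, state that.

(A, C3); (B, C1); (C, C2)

(A, C1): Player A can switch to B (-1 → 5). Not NE.
(A, C2): Player A can switch to B (-5 → 0). Not NE.
(A, C3): Player A gets 4, best alternative 3; Player B gets 4, best alternative 2. No profitable deviation — NE.
(B, C1): Player A gets 5, best alternative -1; Player B gets 2, best alternative -1. No profitable deviation — NE.
(B, C2): Player A can switch to C (0 → 1). Not NE.
(B, C3): Player A can switch to A (3 → 4). Not NE.
(C, C1): Player A can switch to A (-4 → -1). Not NE.
(C, C2): Player A gets 1, best alternative 0; Player B gets 2, best alternative -1. No profitable deviation — NE.
(C, C3): Player A can switch to A (-5 → 4). Not NE.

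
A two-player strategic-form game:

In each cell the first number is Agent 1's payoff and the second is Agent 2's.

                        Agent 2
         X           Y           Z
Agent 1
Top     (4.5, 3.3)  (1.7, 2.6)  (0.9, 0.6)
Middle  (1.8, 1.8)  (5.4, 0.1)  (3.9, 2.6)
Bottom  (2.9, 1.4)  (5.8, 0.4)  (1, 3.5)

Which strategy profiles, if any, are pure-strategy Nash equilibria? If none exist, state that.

For each player, find the best response to each opponent profile; mutual best responses are the pure NE.
Agent 1 against X: payoffs 4.5, 1.8, 2.9 → best response Top.
Agent 1 against Y: payoffs 1.7, 5.4, 5.8 → best response Bottom.
Agent 1 against Z: payoffs 0.9, 3.9, 1 → best response Middle.
Agent 2 against Top: payoffs 3.3, 2.6, 0.6 → best response X.
Agent 2 against Middle: payoffs 1.8, 0.1, 2.6 → best response Z.
Agent 2 against Bottom: payoffs 1.4, 0.4, 3.5 → best response Z.
Mutual best responses: (Top, X); (Middle, Z).

The pure Nash equilibria are (Top, X); (Middle, Z).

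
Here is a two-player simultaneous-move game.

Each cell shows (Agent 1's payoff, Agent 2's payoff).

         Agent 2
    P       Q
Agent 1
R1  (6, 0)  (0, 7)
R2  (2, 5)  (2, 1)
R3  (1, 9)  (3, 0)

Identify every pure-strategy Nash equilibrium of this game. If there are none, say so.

No pure-strategy Nash equilibrium.

Agent 1 against P: payoffs 6, 2, 1 → best response R1.
Agent 1 against Q: payoffs 0, 2, 3 → best response R3.
Agent 2 against R1: payoffs 0, 7 → best response Q.
Agent 2 against R2: payoffs 5, 1 → best response P.
Agent 2 against R3: payoffs 9, 0 → best response P.
No profile is a mutual best response for all players.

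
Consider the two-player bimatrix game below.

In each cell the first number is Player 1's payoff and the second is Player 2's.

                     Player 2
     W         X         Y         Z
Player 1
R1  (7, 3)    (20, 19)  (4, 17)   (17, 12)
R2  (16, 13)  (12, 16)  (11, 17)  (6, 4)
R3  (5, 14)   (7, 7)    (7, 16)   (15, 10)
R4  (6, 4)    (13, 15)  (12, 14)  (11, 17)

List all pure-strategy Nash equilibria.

For each strategy profile, look for a profitable unilateral deviation.
(R1, W): Player 1 can switch to R2 (7 → 16). Not NE.
(R1, X): Player 1 gets 20, best alternative 13; Player 2 gets 19, best alternative 17. No profitable deviation — NE.
(R1, Y): Player 1 can switch to R2 (4 → 11). Not NE.
(R1, Z): Player 2 can switch to X (12 → 19). Not NE.
(R2, W): Player 2 can switch to X (13 → 16). Not NE.
(R2, X): Player 1 can switch to R1 (12 → 20). Not NE.
(R2, Y): Player 1 can switch to R4 (11 → 12). Not NE.
(R2, Z): Player 1 can switch to R1 (6 → 17). Not NE.
(R3, W): Player 1 can switch to R1 (5 → 7). Not NE.
(R3, X): Player 1 can switch to R1 (7 → 20). Not NE.
(R3, Y): Player 1 can switch to R2 (7 → 11). Not NE.
(R3, Z): Player 1 can switch to R1 (15 → 17). Not NE.
(R4, W): Player 1 can switch to R1 (6 → 7). Not NE.
(The remaining 3 profiles each have a profitable deviation by the same check.)

The unique pure-strategy Nash equilibrium is (R1, X).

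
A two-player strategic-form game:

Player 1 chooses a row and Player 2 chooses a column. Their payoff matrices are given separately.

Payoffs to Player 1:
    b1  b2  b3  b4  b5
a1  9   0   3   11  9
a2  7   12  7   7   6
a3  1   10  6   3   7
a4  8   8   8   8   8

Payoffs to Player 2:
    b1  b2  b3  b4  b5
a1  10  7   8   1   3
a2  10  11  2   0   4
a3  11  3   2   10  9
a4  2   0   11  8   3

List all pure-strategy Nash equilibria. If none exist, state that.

The pure Nash equilibria are (a1, b1) and (a2, b2) and (a4, b3).

(a1, b1): Player 1 gets 9, best alternative 8; Player 2 gets 10, best alternative 8. No profitable deviation — NE.
(a1, b2): Player 1 can switch to a2 (0 → 12). Not NE.
(a1, b3): Player 1 can switch to a2 (3 → 7). Not NE.
(a1, b4): Player 2 can switch to b1 (1 → 10). Not NE.
(a1, b5): Player 2 can switch to b1 (3 → 10). Not NE.
(a2, b1): Player 1 can switch to a1 (7 → 9). Not NE.
(a2, b2): Player 1 gets 12, best alternative 10; Player 2 gets 11, best alternative 10. No profitable deviation — NE.
(a2, b3): Player 1 can switch to a4 (7 → 8). Not NE.
(a2, b4): Player 1 can switch to a1 (7 → 11). Not NE.
(a2, b5): Player 1 can switch to a1 (6 → 9). Not NE.
(a4, b3): Player 1 gets 8, best alternative 7; Player 2 gets 11, best alternative 8. No profitable deviation — NE.
(The remaining 9 profiles each have a profitable deviation by the same check.)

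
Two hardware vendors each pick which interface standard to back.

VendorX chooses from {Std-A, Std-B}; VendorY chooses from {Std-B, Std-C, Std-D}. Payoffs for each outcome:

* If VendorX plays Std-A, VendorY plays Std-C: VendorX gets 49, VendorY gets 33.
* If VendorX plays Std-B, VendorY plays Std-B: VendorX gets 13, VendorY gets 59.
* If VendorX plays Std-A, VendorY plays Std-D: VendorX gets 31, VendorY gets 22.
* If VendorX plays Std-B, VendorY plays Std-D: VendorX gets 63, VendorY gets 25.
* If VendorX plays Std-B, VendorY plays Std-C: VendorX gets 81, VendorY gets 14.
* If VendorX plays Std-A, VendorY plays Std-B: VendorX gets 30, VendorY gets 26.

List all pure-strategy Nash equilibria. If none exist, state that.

There is no pure-strategy Nash equilibrium.

(Std-A, Std-B): VendorY can switch to Std-C (26 → 33). Not NE.
(Std-A, Std-C): VendorX can switch to Std-B (49 → 81). Not NE.
(Std-A, Std-D): VendorX can switch to Std-B (31 → 63). Not NE.
(Std-B, Std-B): VendorX can switch to Std-A (13 → 30). Not NE.
(Std-B, Std-C): VendorY can switch to Std-B (14 → 59). Not NE.
(Std-B, Std-D): VendorY can switch to Std-B (25 → 59). Not NE.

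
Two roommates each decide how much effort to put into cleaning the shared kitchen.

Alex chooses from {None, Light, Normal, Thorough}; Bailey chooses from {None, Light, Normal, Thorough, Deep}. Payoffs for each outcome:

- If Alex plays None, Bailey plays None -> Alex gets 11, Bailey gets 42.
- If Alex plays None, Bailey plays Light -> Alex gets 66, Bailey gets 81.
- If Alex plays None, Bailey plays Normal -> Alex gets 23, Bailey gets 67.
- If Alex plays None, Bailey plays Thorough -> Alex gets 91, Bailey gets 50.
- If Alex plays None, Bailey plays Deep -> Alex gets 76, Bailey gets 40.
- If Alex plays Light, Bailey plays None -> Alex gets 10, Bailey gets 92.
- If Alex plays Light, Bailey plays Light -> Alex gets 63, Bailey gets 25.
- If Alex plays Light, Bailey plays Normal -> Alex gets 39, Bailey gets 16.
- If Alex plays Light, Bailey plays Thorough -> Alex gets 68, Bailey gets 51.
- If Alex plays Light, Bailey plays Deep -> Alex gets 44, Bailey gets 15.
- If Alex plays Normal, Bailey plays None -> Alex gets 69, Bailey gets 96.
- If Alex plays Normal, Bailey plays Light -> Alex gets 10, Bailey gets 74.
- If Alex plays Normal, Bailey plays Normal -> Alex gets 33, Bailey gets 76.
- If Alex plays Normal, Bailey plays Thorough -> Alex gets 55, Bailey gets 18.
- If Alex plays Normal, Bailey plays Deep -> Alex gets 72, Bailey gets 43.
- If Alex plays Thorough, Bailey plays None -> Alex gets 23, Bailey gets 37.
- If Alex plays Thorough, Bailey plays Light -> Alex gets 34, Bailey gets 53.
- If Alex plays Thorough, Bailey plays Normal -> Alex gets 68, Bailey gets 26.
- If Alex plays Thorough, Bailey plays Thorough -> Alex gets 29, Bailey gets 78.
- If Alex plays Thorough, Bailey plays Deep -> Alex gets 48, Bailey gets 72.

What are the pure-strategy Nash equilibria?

(None, Light); (Normal, None)

(None, None): Alex can switch to Normal (11 → 69). Not NE.
(None, Light): Alex gets 66, best alternative 63; Bailey gets 81, best alternative 67. No profitable deviation — NE.
(None, Normal): Alex can switch to Light (23 → 39). Not NE.
(None, Thorough): Bailey can switch to Light (50 → 81). Not NE.
(None, Deep): Bailey can switch to None (40 → 42). Not NE.
(Light, None): Alex can switch to None (10 → 11). Not NE.
(Light, Light): Alex can switch to None (63 → 66). Not NE.
(Light, Normal): Alex can switch to Thorough (39 → 68). Not NE.
(Light, Thorough): Alex can switch to None (68 → 91). Not NE.
(Light, Deep): Alex can switch to None (44 → 76). Not NE.
(Normal, None): Alex gets 69, best alternative 23; Bailey gets 96, best alternative 76. No profitable deviation — NE.
(Normal, Light): Alex can switch to None (10 → 66). Not NE.
(Normal, Normal): Alex can switch to Light (33 → 39). Not NE.
(Normal, Thorough): Alex can switch to None (55 → 91). Not NE.
(The remaining 6 profiles each have a profitable deviation by the same check.)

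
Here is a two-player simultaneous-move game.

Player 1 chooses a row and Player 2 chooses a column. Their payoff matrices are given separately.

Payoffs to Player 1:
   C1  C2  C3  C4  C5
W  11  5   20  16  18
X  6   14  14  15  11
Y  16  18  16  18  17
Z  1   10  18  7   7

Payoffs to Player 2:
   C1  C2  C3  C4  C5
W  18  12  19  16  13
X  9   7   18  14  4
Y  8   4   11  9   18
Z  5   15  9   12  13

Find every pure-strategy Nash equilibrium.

The unique pure-strategy Nash equilibrium is (W, C3).

Player 1 against C1: payoffs 11, 6, 16, 1 → best response Y.
Player 1 against C2: payoffs 5, 14, 18, 10 → best response Y.
Player 1 against C3: payoffs 20, 14, 16, 18 → best response W.
Player 1 against C4: payoffs 16, 15, 18, 7 → best response Y.
Player 1 against C5: payoffs 18, 11, 17, 7 → best response W.
Player 2 against W: payoffs 18, 12, 19, 16, 13 → best response C3.
Player 2 against X: payoffs 9, 7, 18, 14, 4 → best response C3.
Player 2 against Y: payoffs 8, 4, 11, 9, 18 → best response C5.
Player 2 against Z: payoffs 5, 15, 9, 12, 13 → best response C2.
Mutual best responses: (W, C3).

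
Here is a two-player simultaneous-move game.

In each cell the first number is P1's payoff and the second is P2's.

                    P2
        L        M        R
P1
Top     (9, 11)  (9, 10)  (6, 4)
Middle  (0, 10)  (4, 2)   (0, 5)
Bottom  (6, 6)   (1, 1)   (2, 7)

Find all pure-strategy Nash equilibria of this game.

P1 against L: payoffs 9, 0, 6 → best response Top.
P1 against M: payoffs 9, 4, 1 → best response Top.
P1 against R: payoffs 6, 0, 2 → best response Top.
P2 against Top: payoffs 11, 10, 4 → best response L.
P2 against Middle: payoffs 10, 2, 5 → best response L.
P2 against Bottom: payoffs 6, 1, 7 → best response R.
Mutual best responses: (Top, L).

Pure NE: (Top, L)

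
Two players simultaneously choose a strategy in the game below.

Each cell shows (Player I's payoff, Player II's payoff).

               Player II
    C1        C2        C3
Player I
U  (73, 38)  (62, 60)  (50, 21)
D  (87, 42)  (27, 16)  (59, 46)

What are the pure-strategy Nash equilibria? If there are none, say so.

The pure Nash equilibria are (U, C2) and (D, C3).

(U, C1): Player I can switch to D (73 → 87). Not NE.
(U, C2): Player I gets 62, best alternative 27; Player II gets 60, best alternative 38. No profitable deviation — NE.
(U, C3): Player I can switch to D (50 → 59). Not NE.
(D, C1): Player II can switch to C3 (42 → 46). Not NE.
(D, C2): Player I can switch to U (27 → 62). Not NE.
(D, C3): Player I gets 59, best alternative 50; Player II gets 46, best alternative 42. No profitable deviation — NE.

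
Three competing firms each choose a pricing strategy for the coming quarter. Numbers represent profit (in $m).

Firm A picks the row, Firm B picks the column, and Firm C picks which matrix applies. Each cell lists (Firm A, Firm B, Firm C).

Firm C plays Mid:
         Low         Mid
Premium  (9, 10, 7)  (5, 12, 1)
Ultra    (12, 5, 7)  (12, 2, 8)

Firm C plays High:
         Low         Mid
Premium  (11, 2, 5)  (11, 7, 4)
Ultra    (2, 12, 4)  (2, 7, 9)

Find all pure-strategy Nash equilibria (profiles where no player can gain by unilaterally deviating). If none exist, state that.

(Premium, Mid, High); (Ultra, Low, Mid)

Firm A against (Low, Mid): payoffs 9, 12 → best response Ultra.
Firm A against (Low, High): payoffs 11, 2 → best response Premium.
Firm A against (Mid, Mid): payoffs 5, 12 → best response Ultra.
Firm A against (Mid, High): payoffs 11, 2 → best response Premium.
Firm B against (Premium, Mid): payoffs 10, 12 → best response Mid.
Firm B against (Premium, High): payoffs 2, 7 → best response Mid.
Firm B against (Ultra, Mid): payoffs 5, 2 → best response Low.
Firm B against (Ultra, High): payoffs 12, 7 → best response Low.
Firm C against (Premium, Low): payoffs 7, 5 → best response Mid.
Firm C against (Premium, Mid): payoffs 1, 4 → best response High.
Firm C against (Ultra, Low): payoffs 7, 4 → best response Mid.
Firm C against (Ultra, Mid): payoffs 8, 9 → best response High.
Mutual best responses: (Premium, Mid, High); (Ultra, Low, Mid).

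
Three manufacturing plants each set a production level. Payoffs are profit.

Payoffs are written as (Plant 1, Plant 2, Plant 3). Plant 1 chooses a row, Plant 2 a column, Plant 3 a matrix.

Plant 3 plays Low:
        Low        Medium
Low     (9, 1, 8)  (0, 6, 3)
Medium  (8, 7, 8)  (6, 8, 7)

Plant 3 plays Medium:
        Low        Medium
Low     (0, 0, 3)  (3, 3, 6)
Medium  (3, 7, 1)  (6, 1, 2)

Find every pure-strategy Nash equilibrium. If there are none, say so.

Plant 1 against (Low, Low): payoffs 9, 8 → best response Low.
Plant 1 against (Low, Medium): payoffs 0, 3 → best response Medium.
Plant 1 against (Medium, Low): payoffs 0, 6 → best response Medium.
Plant 1 against (Medium, Medium): payoffs 3, 6 → best response Medium.
Plant 2 against (Low, Low): payoffs 1, 6 → best response Medium.
Plant 2 against (Low, Medium): payoffs 0, 3 → best response Medium.
Plant 2 against (Medium, Low): payoffs 7, 8 → best response Medium.
Plant 2 against (Medium, Medium): payoffs 7, 1 → best response Low.
Plant 3 against (Low, Low): payoffs 8, 3 → best response Low.
Plant 3 against (Low, Medium): payoffs 3, 6 → best response Medium.
Plant 3 against (Medium, Low): payoffs 8, 1 → best response Low.
Plant 3 against (Medium, Medium): payoffs 7, 2 → best response Low.
Mutual best responses: (Medium, Medium, Low).

(Medium, Medium, Low)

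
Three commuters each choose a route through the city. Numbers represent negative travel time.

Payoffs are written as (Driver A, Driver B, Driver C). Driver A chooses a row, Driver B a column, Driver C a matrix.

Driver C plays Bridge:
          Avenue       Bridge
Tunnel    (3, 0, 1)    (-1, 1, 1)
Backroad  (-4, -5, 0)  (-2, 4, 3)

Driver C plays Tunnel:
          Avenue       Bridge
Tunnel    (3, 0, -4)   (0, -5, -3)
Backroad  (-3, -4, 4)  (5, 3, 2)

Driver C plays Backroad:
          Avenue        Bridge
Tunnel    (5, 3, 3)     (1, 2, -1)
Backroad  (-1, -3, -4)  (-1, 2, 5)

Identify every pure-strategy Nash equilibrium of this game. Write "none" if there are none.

Check each profile: it is a Nash equilibrium iff no player can strictly gain by switching unilaterally.
(Tunnel, Avenue, Bridge): Driver B can switch to Bridge (0 → 1). Not NE.
(Tunnel, Avenue, Tunnel): Driver C can switch to Bridge (-4 → 1). Not NE.
(Tunnel, Avenue, Backroad): Driver A gets 5, best alternative -1; Driver B gets 3, best alternative 2; Driver C gets 3, best alternative 1. No profitable deviation — NE.
(Tunnel, Bridge, Bridge): Driver A gets -1, best alternative -2; Driver B gets 1, best alternative 0; Driver C gets 1, best alternative -1. No profitable deviation — NE.
(Tunnel, Bridge, Tunnel): Driver A can switch to Backroad (0 → 5). Not NE.
(Tunnel, Bridge, Backroad): Driver B can switch to Avenue (2 → 3). Not NE.
(Backroad, Avenue, Bridge): Driver A can switch to Tunnel (-4 → 3). Not NE.
(Backroad, Avenue, Tunnel): Driver A can switch to Tunnel (-3 → 3). Not NE.
(The remaining 4 profiles each have a profitable deviation by the same check.)

Pure-strategy Nash equilibria: (Tunnel, Avenue, Backroad) and (Tunnel, Bridge, Bridge)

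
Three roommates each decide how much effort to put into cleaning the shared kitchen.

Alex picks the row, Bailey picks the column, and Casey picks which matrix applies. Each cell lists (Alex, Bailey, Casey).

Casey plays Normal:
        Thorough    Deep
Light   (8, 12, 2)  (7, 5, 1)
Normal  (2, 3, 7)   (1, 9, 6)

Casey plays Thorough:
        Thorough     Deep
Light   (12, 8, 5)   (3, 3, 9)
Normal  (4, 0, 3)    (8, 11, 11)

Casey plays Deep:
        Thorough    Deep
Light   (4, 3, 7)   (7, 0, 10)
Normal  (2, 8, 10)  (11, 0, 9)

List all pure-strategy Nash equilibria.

Check each profile: it is a Nash equilibrium iff no player can strictly gain by switching unilaterally.
(Light, Thorough, Normal): Casey can switch to Thorough (2 → 5). Not NE.
(Light, Thorough, Thorough): Casey can switch to Deep (5 → 7). Not NE.
(Light, Thorough, Deep): Alex gets 4, best alternative 2; Bailey gets 3, best alternative 0; Casey gets 7, best alternative 5. No profitable deviation — NE.
(Light, Deep, Normal): Bailey can switch to Thorough (5 → 12). Not NE.
(Light, Deep, Thorough): Alex can switch to Normal (3 → 8). Not NE.
(Light, Deep, Deep): Alex can switch to Normal (7 → 11). Not NE.
(Normal, Thorough, Normal): Alex can switch to Light (2 → 8). Not NE.
(Normal, Deep, Thorough): Alex gets 8, best alternative 3; Bailey gets 11, best alternative 0; Casey gets 11, best alternative 9. No profitable deviation — NE.
(The remaining 4 profiles each have a profitable deviation by the same check.)

Pure-strategy Nash equilibria: (Light, Thorough, Deep), (Normal, Deep, Thorough)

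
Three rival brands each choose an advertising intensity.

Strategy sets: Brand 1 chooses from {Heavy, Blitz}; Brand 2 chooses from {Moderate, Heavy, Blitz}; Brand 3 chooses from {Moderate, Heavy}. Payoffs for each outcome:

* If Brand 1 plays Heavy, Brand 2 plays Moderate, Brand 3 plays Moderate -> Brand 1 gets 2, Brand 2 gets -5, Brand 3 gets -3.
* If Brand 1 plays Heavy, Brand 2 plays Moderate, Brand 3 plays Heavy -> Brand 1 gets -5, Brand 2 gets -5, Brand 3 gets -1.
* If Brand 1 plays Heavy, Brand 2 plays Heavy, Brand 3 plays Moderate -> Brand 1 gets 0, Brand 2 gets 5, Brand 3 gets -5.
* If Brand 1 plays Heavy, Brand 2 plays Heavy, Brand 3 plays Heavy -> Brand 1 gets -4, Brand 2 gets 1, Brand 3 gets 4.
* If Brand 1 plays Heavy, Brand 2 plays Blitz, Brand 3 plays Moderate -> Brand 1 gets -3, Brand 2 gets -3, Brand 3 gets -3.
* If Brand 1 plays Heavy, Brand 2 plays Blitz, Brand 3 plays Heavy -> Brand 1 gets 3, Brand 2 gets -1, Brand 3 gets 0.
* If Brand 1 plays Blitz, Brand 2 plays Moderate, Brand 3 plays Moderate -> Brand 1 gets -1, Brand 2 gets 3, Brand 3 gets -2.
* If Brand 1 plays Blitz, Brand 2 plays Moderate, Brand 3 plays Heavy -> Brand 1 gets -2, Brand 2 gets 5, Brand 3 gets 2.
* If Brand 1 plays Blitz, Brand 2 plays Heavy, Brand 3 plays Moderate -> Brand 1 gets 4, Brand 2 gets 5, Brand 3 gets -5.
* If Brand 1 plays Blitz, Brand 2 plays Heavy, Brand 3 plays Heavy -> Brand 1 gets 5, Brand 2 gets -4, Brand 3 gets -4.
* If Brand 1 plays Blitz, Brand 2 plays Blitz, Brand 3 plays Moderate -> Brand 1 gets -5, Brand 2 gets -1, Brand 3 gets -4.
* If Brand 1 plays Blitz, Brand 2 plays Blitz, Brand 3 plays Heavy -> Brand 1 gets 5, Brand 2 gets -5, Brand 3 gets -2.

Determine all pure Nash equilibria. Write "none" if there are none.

(Blitz, Moderate, Heavy)

Brand 1 against (Moderate, Moderate): payoffs 2, -1 → best response Heavy.
Brand 1 against (Moderate, Heavy): payoffs -5, -2 → best response Blitz.
Brand 1 against (Heavy, Moderate): payoffs 0, 4 → best response Blitz.
Brand 1 against (Heavy, Heavy): payoffs -4, 5 → best response Blitz.
Brand 1 against (Blitz, Moderate): payoffs -3, -5 → best response Heavy.
Brand 1 against (Blitz, Heavy): payoffs 3, 5 → best response Blitz.
Brand 2 against (Heavy, Moderate): payoffs -5, 5, -3 → best response Heavy.
Brand 2 against (Heavy, Heavy): payoffs -5, 1, -1 → best response Heavy.
Brand 2 against (Blitz, Moderate): payoffs 3, 5, -1 → best response Heavy.
Brand 2 against (Blitz, Heavy): payoffs 5, -4, -5 → best response Moderate.
Brand 3 against (Heavy, Moderate): payoffs -3, -1 → best response Heavy.
Brand 3 against (Heavy, Heavy): payoffs -5, 4 → best response Heavy.
Brand 3 against (Heavy, Blitz): payoffs -3, 0 → best response Heavy.
Brand 3 against (Blitz, Moderate): payoffs -2, 2 → best response Heavy.
Brand 3 against (Blitz, Heavy): payoffs -5, -4 → best response Heavy.
Brand 3 against (Blitz, Blitz): payoffs -4, -2 → best response Heavy.
Mutual best responses: (Blitz, Moderate, Heavy).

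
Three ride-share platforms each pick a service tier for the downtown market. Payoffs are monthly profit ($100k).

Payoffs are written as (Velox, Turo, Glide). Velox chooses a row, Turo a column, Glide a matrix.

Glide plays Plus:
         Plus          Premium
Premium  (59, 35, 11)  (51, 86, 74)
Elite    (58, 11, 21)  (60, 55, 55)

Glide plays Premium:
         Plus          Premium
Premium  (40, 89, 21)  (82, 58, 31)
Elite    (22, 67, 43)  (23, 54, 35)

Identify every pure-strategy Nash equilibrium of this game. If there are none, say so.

(Premium, Plus, Plus): Turo can switch to Premium (35 → 86). Not NE.
(Premium, Plus, Premium): Velox gets 40, best alternative 22; Turo gets 89, best alternative 58; Glide gets 21, best alternative 11. No profitable deviation — NE.
(Premium, Premium, Plus): Velox can switch to Elite (51 → 60). Not NE.
(Premium, Premium, Premium): Turo can switch to Plus (58 → 89). Not NE.
(Elite, Plus, Plus): Velox can switch to Premium (58 → 59). Not NE.
(Elite, Plus, Premium): Velox can switch to Premium (22 → 40). Not NE.
(Elite, Premium, Plus): Velox gets 60, best alternative 51; Turo gets 55, best alternative 11; Glide gets 55, best alternative 35. No profitable deviation — NE.
(Elite, Premium, Premium): Velox can switch to Premium (23 → 82). Not NE.

Pure-strategy Nash equilibria: (Premium, Plus, Premium) and (Elite, Premium, Plus)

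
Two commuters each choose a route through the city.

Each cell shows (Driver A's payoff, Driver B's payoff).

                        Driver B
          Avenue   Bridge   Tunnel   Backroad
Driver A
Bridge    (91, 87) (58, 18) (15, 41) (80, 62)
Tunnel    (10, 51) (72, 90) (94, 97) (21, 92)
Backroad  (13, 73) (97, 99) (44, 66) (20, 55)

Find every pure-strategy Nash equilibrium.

Mark each player's best response to every combination of opponents' strategies; a profile where every player is best-responding is a pure Nash equilibrium.
Driver A against Avenue: payoffs 91, 10, 13 → best response Bridge.
Driver A against Bridge: payoffs 58, 72, 97 → best response Backroad.
Driver A against Tunnel: payoffs 15, 94, 44 → best response Tunnel.
Driver A against Backroad: payoffs 80, 21, 20 → best response Bridge.
Driver B against Bridge: payoffs 87, 18, 41, 62 → best response Avenue.
Driver B against Tunnel: payoffs 51, 90, 97, 92 → best response Tunnel.
Driver B against Backroad: payoffs 73, 99, 66, 55 → best response Bridge.
Mutual best responses: (Bridge, Avenue); (Tunnel, Tunnel); (Backroad, Bridge).

(Bridge, Avenue) and (Tunnel, Tunnel) and (Backroad, Bridge)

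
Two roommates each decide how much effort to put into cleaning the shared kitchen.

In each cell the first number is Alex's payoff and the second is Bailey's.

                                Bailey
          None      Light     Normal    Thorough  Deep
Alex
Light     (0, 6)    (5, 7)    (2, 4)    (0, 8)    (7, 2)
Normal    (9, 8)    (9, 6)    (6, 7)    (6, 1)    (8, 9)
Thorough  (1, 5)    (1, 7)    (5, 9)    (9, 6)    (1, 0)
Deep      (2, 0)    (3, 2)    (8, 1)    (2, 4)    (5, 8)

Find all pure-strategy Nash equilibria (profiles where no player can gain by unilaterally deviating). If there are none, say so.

Pure NE: (Normal, Deep)

For each player, find the best response to each opponent profile; mutual best responses are the pure NE.
Alex against None: payoffs 0, 9, 1, 2 → best response Normal.
Alex against Light: payoffs 5, 9, 1, 3 → best response Normal.
Alex against Normal: payoffs 2, 6, 5, 8 → best response Deep.
Alex against Thorough: payoffs 0, 6, 9, 2 → best response Thorough.
Alex against Deep: payoffs 7, 8, 1, 5 → best response Normal.
Bailey against Light: payoffs 6, 7, 4, 8, 2 → best response Thorough.
Bailey against Normal: payoffs 8, 6, 7, 1, 9 → best response Deep.
Bailey against Thorough: payoffs 5, 7, 9, 6, 0 → best response Normal.
Bailey against Deep: payoffs 0, 2, 1, 4, 8 → best response Deep.
Mutual best responses: (Normal, Deep).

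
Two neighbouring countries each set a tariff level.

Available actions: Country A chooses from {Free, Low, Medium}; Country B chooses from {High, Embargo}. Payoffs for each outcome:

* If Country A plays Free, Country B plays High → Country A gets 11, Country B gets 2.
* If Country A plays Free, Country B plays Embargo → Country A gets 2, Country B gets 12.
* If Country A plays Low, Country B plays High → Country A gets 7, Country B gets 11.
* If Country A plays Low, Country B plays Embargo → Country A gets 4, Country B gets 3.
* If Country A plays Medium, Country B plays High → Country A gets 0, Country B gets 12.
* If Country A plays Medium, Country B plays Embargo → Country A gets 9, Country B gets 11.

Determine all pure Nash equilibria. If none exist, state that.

This game has no pure Nash equilibrium.

Check each profile: it is a Nash equilibrium iff no player can strictly gain by switching unilaterally.
(Free, High): Country B can switch to Embargo (2 → 12). Not NE.
(Free, Embargo): Country A can switch to Low (2 → 4). Not NE.
(Low, High): Country A can switch to Free (7 → 11). Not NE.
(Low, Embargo): Country A can switch to Medium (4 → 9). Not NE.
(Medium, High): Country A can switch to Free (0 → 11). Not NE.
(Medium, Embargo): Country B can switch to High (11 → 12). Not NE.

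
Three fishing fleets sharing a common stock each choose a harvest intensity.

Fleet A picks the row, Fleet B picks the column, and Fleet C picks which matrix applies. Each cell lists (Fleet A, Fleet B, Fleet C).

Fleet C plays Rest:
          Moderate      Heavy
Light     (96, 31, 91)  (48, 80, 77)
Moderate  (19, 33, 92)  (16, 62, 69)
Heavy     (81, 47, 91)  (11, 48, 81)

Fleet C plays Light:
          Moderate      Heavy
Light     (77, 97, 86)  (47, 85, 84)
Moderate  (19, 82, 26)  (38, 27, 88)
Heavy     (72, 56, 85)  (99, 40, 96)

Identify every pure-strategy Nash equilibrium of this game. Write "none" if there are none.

There is no pure-strategy Nash equilibrium.

Fleet A against (Moderate, Rest): payoffs 96, 19, 81 → best response Light.
Fleet A against (Moderate, Light): payoffs 77, 19, 72 → best response Light.
Fleet A against (Heavy, Rest): payoffs 48, 16, 11 → best response Light.
Fleet A against (Heavy, Light): payoffs 47, 38, 99 → best response Heavy.
Fleet B against (Light, Rest): payoffs 31, 80 → best response Heavy.
Fleet B against (Light, Light): payoffs 97, 85 → best response Moderate.
Fleet B against (Moderate, Rest): payoffs 33, 62 → best response Heavy.
Fleet B against (Moderate, Light): payoffs 82, 27 → best response Moderate.
Fleet B against (Heavy, Rest): payoffs 47, 48 → best response Heavy.
Fleet B against (Heavy, Light): payoffs 56, 40 → best response Moderate.
Fleet C against (Light, Moderate): payoffs 91, 86 → best response Rest.
Fleet C against (Light, Heavy): payoffs 77, 84 → best response Light.
Fleet C against (Moderate, Moderate): payoffs 92, 26 → best response Rest.
Fleet C against (Moderate, Heavy): payoffs 69, 88 → best response Light.
Fleet C against (Heavy, Moderate): payoffs 91, 85 → best response Rest.
Fleet C against (Heavy, Heavy): payoffs 81, 96 → best response Light.
No profile is a mutual best response for all players.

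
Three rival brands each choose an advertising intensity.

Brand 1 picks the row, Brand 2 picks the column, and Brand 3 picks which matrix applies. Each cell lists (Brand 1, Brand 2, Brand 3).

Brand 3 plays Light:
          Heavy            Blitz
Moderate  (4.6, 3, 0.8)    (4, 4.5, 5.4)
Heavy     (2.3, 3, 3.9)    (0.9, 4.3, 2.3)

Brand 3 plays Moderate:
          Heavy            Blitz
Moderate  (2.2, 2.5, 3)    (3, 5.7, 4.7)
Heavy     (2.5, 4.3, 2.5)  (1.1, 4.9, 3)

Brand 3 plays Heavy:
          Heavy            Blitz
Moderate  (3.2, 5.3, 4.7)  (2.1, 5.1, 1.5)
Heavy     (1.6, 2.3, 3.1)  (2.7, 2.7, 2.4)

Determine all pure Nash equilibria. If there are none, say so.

Pure-strategy Nash equilibria: (Moderate, Heavy, Heavy) and (Moderate, Blitz, Light)

For each player, find the best response to each opponent profile; mutual best responses are the pure NE.
Brand 1 against (Heavy, Light): payoffs 4.6, 2.3 → best response Moderate.
Brand 1 against (Heavy, Moderate): payoffs 2.2, 2.5 → best response Heavy.
Brand 1 against (Heavy, Heavy): payoffs 3.2, 1.6 → best response Moderate.
Brand 1 against (Blitz, Light): payoffs 4, 0.9 → best response Moderate.
Brand 1 against (Blitz, Moderate): payoffs 3, 1.1 → best response Moderate.
Brand 1 against (Blitz, Heavy): payoffs 2.1, 2.7 → best response Heavy.
Brand 2 against (Moderate, Light): payoffs 3, 4.5 → best response Blitz.
Brand 2 against (Moderate, Moderate): payoffs 2.5, 5.7 → best response Blitz.
Brand 2 against (Moderate, Heavy): payoffs 5.3, 5.1 → best response Heavy.
Brand 2 against (Heavy, Light): payoffs 3, 4.3 → best response Blitz.
Brand 2 against (Heavy, Moderate): payoffs 4.3, 4.9 → best response Blitz.
Brand 2 against (Heavy, Heavy): payoffs 2.3, 2.7 → best response Blitz.
Brand 3 against (Moderate, Heavy): payoffs 0.8, 3, 4.7 → best response Heavy.
Brand 3 against (Moderate, Blitz): payoffs 5.4, 4.7, 1.5 → best response Light.
Brand 3 against (Heavy, Heavy): payoffs 3.9, 2.5, 3.1 → best response Light.
Brand 3 against (Heavy, Blitz): payoffs 2.3, 3, 2.4 → best response Moderate.
Mutual best responses: (Moderate, Heavy, Heavy); (Moderate, Blitz, Light).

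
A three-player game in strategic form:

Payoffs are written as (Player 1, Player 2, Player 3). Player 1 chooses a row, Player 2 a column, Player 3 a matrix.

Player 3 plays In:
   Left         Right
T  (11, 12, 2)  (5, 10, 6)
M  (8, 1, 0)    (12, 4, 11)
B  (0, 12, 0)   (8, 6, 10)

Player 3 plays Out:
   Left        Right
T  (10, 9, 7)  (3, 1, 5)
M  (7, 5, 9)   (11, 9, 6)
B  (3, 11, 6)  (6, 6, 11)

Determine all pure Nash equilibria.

Pure-strategy Nash equilibria: (T, Left, Out) and (M, Right, In)

(T, Left, In): Player 3 can switch to Out (2 → 7). Not NE.
(T, Left, Out): Player 1 gets 10, best alternative 7; Player 2 gets 9, best alternative 1; Player 3 gets 7, best alternative 2. No profitable deviation — NE.
(T, Right, In): Player 1 can switch to M (5 → 12). Not NE.
(T, Right, Out): Player 1 can switch to M (3 → 11). Not NE.
(M, Left, In): Player 1 can switch to T (8 → 11). Not NE.
(M, Left, Out): Player 1 can switch to T (7 → 10). Not NE.
(M, Right, In): Player 1 gets 12, best alternative 8; Player 2 gets 4, best alternative 1; Player 3 gets 11, best alternative 6. No profitable deviation — NE.
(M, Right, Out): Player 3 can switch to In (6 → 11). Not NE.
(B, Left, In): Player 1 can switch to T (0 → 11). Not NE.
(B, Left, Out): Player 1 can switch to T (3 → 10). Not NE.
(B, Right, In): Player 1 can switch to M (8 → 12). Not NE.
(B, Right, Out): Player 1 can switch to M (6 → 11). Not NE.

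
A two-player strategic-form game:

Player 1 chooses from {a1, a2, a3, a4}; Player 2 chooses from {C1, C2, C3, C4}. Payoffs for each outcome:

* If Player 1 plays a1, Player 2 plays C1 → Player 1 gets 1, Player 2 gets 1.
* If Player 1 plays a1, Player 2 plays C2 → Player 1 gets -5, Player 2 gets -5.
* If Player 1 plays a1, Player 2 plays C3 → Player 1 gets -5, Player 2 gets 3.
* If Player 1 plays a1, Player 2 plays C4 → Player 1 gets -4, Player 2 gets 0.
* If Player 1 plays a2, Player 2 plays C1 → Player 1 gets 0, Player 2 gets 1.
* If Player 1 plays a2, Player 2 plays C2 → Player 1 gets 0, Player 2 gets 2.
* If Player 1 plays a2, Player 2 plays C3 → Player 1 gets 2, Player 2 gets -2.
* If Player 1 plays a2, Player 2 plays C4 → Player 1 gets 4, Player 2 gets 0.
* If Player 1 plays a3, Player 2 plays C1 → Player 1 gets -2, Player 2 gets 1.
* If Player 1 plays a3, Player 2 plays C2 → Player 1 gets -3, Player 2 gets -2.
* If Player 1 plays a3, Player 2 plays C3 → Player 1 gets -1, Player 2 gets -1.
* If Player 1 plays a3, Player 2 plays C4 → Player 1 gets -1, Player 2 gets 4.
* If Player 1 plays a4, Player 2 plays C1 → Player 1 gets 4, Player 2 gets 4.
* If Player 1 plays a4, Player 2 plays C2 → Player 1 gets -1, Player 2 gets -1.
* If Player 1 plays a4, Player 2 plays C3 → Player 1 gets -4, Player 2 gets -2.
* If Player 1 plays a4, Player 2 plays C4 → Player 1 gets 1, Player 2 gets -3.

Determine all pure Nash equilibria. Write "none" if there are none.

(a2, C2) and (a4, C1)

For each strategy profile, look for a profitable unilateral deviation.
(a1, C1): Player 1 can switch to a4 (1 → 4). Not NE.
(a1, C2): Player 1 can switch to a2 (-5 → 0). Not NE.
(a1, C3): Player 1 can switch to a2 (-5 → 2). Not NE.
(a1, C4): Player 1 can switch to a2 (-4 → 4). Not NE.
(a2, C1): Player 1 can switch to a1 (0 → 1). Not NE.
(a2, C2): Player 1 gets 0, best alternative -1; Player 2 gets 2, best alternative 1. No profitable deviation — NE.
(a2, C3): Player 2 can switch to C1 (-2 → 1). Not NE.
(a4, C1): Player 1 gets 4, best alternative 1; Player 2 gets 4, best alternative -1. No profitable deviation — NE.
(The remaining 8 profiles each have a profitable deviation by the same check.)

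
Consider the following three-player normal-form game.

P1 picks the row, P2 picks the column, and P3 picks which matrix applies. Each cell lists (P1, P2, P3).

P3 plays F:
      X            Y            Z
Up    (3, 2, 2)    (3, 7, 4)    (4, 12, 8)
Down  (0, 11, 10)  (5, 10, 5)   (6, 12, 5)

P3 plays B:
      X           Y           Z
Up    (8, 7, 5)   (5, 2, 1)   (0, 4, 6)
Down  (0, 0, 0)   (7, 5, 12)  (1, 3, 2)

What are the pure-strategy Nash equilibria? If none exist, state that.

The pure Nash equilibria are (Up, X, B) and (Down, Y, B) and (Down, Z, F).

P1 against (X, F): payoffs 3, 0 → best response Up.
P1 against (X, B): payoffs 8, 0 → best response Up.
P1 against (Y, F): payoffs 3, 5 → best response Down.
P1 against (Y, B): payoffs 5, 7 → best response Down.
P1 against (Z, F): payoffs 4, 6 → best response Down.
P1 against (Z, B): payoffs 0, 1 → best response Down.
P2 against (Up, F): payoffs 2, 7, 12 → best response Z.
P2 against (Up, B): payoffs 7, 2, 4 → best response X.
P2 against (Down, F): payoffs 11, 10, 12 → best response Z.
P2 against (Down, B): payoffs 0, 5, 3 → best response Y.
P3 against (Up, X): payoffs 2, 5 → best response B.
P3 against (Up, Y): payoffs 4, 1 → best response F.
P3 against (Up, Z): payoffs 8, 6 → best response F.
P3 against (Down, X): payoffs 10, 0 → best response F.
P3 against (Down, Y): payoffs 5, 12 → best response B.
P3 against (Down, Z): payoffs 5, 2 → best response F.
Mutual best responses: (Up, X, B); (Down, Y, B); (Down, Z, F).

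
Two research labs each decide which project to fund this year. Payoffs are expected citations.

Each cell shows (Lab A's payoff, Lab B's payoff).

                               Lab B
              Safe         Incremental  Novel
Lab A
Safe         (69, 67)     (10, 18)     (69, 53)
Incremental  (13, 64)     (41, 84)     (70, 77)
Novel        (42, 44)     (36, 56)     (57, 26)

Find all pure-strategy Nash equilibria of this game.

(Safe, Safe): Lab A gets 69, best alternative 42; Lab B gets 67, best alternative 53. No profitable deviation — NE.
(Safe, Incremental): Lab A can switch to Incremental (10 → 41). Not NE.
(Safe, Novel): Lab A can switch to Incremental (69 → 70). Not NE.
(Incremental, Safe): Lab A can switch to Safe (13 → 69). Not NE.
(Incremental, Incremental): Lab A gets 41, best alternative 36; Lab B gets 84, best alternative 77. No profitable deviation — NE.
(Incremental, Novel): Lab B can switch to Incremental (77 → 84). Not NE.
(Novel, Safe): Lab A can switch to Safe (42 → 69). Not NE.
(Novel, Incremental): Lab A can switch to Incremental (36 → 41). Not NE.
(The remaining 1 profile has a profitable deviation by the same check.)

The pure Nash equilibria are (Safe, Safe); (Incremental, Incremental).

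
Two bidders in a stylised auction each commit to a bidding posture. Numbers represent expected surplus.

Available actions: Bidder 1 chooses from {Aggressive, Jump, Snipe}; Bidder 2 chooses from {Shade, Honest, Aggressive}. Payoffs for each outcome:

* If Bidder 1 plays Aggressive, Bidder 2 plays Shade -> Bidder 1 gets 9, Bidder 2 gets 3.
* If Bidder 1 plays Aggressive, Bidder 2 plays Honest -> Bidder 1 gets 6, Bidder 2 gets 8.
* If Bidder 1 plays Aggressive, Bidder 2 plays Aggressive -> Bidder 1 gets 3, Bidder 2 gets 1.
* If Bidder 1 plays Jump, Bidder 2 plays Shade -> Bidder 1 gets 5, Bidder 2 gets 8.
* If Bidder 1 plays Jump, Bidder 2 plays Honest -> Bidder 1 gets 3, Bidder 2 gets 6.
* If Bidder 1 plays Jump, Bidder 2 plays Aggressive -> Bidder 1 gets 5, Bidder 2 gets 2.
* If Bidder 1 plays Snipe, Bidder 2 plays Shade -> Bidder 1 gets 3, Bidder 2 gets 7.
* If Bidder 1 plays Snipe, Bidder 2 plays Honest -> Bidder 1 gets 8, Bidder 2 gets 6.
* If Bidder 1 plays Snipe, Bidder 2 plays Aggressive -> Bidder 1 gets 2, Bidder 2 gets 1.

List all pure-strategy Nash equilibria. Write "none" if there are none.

For each player, find the best response to each opponent profile; mutual best responses are the pure NE.
Bidder 1 against Shade: payoffs 9, 5, 3 → best response Aggressive.
Bidder 1 against Honest: payoffs 6, 3, 8 → best response Snipe.
Bidder 1 against Aggressive: payoffs 3, 5, 2 → best response Jump.
Bidder 2 against Aggressive: payoffs 3, 8, 1 → best response Honest.
Bidder 2 against Jump: payoffs 8, 6, 2 → best response Shade.
Bidder 2 against Snipe: payoffs 7, 6, 1 → best response Shade.
No profile is a mutual best response for all players.

No pure-strategy Nash equilibrium.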